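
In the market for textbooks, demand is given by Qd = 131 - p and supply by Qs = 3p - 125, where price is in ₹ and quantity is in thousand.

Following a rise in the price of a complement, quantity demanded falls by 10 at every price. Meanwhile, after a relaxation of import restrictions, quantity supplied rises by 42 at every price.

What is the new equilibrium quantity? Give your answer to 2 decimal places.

70.00

Initially, 131 - p = 3p - 125, so 256 = 4p and p = 64, Q = 67.
The shock moves the curves to Qd = 121 - p and Qs = 3p - 83.
Setting them equal: 121 - p = 3p - 83 → 204 = 4p, so p = 51 and Q = 70.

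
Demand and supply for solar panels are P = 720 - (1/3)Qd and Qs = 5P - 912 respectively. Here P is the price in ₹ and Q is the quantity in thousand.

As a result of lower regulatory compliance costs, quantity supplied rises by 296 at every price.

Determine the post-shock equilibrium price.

Solve the original market: 2160 - 3P = 5P - 912, hence P = 384 and Q = 1008.
After the shift, demand is Qd = 2160 - 3P and supply is Qs = 5P - 616.
Clearing the new market: 2160 - 3P = 5P - 616, so P = 347 and Q = 1119.

347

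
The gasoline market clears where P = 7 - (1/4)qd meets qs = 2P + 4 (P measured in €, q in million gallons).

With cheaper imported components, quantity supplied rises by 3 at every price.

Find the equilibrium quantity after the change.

Original equilibrium: 28 - 4P = 2P + 4 gives 24 = 6P, so P = 4 and q = 12.
The shock moves the curves to qd = 28 - 4P and qs = 2P + 7.
Equate the new curves: 28 - 4P = 2P + 7, giving 21 = 6P, P = 3.5, q = 14.

14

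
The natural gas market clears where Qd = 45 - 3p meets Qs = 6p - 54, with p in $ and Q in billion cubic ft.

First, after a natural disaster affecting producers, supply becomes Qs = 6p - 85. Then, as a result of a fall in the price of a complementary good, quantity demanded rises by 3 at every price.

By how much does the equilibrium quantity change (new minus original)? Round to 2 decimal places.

-8.33

Original equilibrium: 45 - 3p = 6p - 54 gives 99 = 9p, so p = 11 and Q = 12.
With the change applied: demand Qd = 48 - 3p, supply Qs = 6p - 85.
New equilibrium: 48 - 3p = 6p - 85 ⇒ 133 = 9p ⇒ p = 133/9 ≈ 14.7778, Q = 11/3 ≈ 3.6667.
ΔQ = 3.6667 − 12 = -8.33.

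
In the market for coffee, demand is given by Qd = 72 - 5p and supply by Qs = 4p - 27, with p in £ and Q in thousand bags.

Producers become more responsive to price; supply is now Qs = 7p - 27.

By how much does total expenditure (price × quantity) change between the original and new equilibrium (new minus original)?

+66.6875

Initially, 72 - 5p = 4p - 27, so 99 = 9p and p = 11, Q = 17.
After the shift, demand is Qd = 72 - 5p and supply is Qs = 7p - 27.
Setting them equal: 72 - 5p = 7p - 27 → 99 = 12p, so p = 8.25 and Q = 30.75.
Expenditure moves from 11×17 = 187 to 8.25×30.75 = 253.6875; change = +66.6875.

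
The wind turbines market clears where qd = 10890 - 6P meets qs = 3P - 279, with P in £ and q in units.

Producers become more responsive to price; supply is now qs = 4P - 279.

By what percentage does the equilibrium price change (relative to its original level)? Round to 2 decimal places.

-10.00

Solve the original market: 10890 - 6P = 3P - 279, hence P = 1241 and q = 3444.
After the shift, demand is qd = 10890 - 6P and supply is qs = 4P - 279.
Setting them equal: 10890 - 6P = 4P - 279 → 11169 = 10P, so P = 1116.9 and q = 4188.6.
%ΔP = (1116.9 − 1241) / 1241 × 100 = -10.00%.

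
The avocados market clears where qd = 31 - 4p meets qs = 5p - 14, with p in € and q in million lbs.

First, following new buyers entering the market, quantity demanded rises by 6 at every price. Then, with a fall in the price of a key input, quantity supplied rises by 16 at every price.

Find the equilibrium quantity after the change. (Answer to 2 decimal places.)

21.44

Before the shock: 31 - 4p = 5p - 14 ⇒ 45 = 9p ⇒ p = 5, q = 11.
After the shift, demand is qd = 37 - 4p and supply is qs = 5p + 2.
Equate the new curves: 37 - 4p = 5p + 2, giving 35 = 9p, p = 35/9 ≈ 3.8889, q = 193/9 ≈ 21.4444.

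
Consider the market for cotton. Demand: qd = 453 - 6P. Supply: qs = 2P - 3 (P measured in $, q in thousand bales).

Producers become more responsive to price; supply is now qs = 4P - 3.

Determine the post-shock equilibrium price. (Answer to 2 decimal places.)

45.60

Solve the original market: 453 - 6P = 2P - 3, hence P = 57 and q = 111.
The new curves are qd = 453 - 6P (demand) and qs = 4P - 3 (supply).
Equate the new curves: 453 - 6P = 4P - 3, giving 456 = 10P, P = 45.6, q = 179.4.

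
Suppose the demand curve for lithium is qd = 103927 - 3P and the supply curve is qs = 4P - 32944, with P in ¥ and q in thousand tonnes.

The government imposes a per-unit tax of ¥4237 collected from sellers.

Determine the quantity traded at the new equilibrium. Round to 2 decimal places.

Initially, 103927 - 3P = 4P - 32944, so 136871 = 7P and P = 19553, q = 45268.
Since sellers keep the price net of the tax, the effective supply curve becomes qs = 4P - 49892.
Setting them equal: 103927 - 3P = 4P - 49892 → 153819 = 7P, so P = 153819/7 ≈ 21974.1429 and q = 266032/7 ≈ 38004.5714.

38004.57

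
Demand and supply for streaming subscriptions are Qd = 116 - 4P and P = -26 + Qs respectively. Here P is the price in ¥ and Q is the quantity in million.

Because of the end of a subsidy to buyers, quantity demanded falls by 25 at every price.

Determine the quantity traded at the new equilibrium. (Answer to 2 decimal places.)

Initially, 116 - 4P = P + 26, so 90 = 5P and P = 18, Q = 44.
The new curves are Qd = 91 - 4P (demand) and Qs = P + 26 (supply).
Clearing the new market: 91 - 4P = P + 26, so P = 13 and Q = 39.

39.00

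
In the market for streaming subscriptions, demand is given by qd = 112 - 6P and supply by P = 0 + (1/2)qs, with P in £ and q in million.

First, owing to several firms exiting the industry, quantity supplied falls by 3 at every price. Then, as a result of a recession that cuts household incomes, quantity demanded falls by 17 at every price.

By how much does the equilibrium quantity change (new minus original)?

-6.5

Original equilibrium: 112 - 6P = 2P gives 112 = 8P, so P = 14 and q = 28.
With the change applied: demand qd = 95 - 6P, supply qs = 2P - 3.
Setting them equal: 95 - 6P = 2P - 3 → 98 = 8P, so P = 12.25 and q = 21.5.
Δq = 21.5 − 28 = -6.5.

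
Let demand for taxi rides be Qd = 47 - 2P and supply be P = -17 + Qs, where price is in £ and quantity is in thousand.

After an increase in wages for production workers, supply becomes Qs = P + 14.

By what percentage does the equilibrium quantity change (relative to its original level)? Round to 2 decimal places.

Before the shock: 47 - 2P = P + 17 ⇒ 30 = 3P ⇒ P = 10, Q = 27.
The shock moves the curves to Qd = 47 - 2P and Qs = P + 14.
Clearing the new market: 47 - 2P = P + 14, so P = 11 and Q = 25.
%ΔQ = (25 − 27) / 27 × 100 = -7.41%.

-7.41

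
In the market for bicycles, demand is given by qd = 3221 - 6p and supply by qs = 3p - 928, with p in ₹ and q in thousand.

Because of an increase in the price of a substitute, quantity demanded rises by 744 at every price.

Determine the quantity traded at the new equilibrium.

703

Initially, 3221 - 6p = 3p - 928, so 4149 = 9p and p = 461, q = 455.
With the change applied: demand qd = 3965 - 6p, supply qs = 3p - 928.
Equate the new curves: 3965 - 6p = 3p - 928, giving 4893 = 9p, p = 1631/3 ≈ 543.6667, q = 703.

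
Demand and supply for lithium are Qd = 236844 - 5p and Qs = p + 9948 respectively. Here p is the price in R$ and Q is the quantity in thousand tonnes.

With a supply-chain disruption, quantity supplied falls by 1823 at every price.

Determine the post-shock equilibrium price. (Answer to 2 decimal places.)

Initially, 236844 - 5p = p + 9948, so 226896 = 6p and p = 37816, Q = 47764.
After the shift, demand is Qd = 236844 - 5p and supply is Qs = p + 8125.
New equilibrium: 236844 - 5p = p + 8125 ⇒ 228719 = 6p ⇒ p = 228719/6 ≈ 38119.8333, Q = 277469/6 ≈ 46244.8333.

38119.83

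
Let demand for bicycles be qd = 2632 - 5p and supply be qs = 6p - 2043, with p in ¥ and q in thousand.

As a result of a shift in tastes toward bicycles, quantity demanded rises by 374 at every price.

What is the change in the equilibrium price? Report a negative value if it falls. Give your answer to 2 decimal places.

Solve the original market: 2632 - 5p = 6p - 2043, hence p = 425 and q = 507.
With the change applied: demand qd = 3006 - 5p, supply qs = 6p - 2043.
Equate the new curves: 3006 - 5p = 6p - 2043, giving 5049 = 11p, p = 459, q = 711.
Δp = 459 − 425 = +34.00.

+34.00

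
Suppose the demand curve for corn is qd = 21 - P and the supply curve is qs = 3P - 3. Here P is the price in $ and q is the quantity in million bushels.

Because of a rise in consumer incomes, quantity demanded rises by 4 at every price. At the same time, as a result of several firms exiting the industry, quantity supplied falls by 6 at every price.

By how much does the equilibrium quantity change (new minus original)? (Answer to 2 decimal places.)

+1.50

Original equilibrium: 21 - P = 3P - 3 gives 24 = 4P, so P = 6 and q = 15.
The new curves are qd = 25 - P (demand) and qs = 3P - 9 (supply).
Equate the new curves: 25 - P = 3P - 9, giving 34 = 4P, P = 8.5, q = 16.5.
Δq = 16.5 − 15 = +1.50.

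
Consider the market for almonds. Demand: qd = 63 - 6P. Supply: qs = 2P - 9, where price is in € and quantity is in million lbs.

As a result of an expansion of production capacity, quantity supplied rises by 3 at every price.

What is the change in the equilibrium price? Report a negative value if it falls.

Initially, 63 - 6P = 2P - 9, so 72 = 8P and P = 9, q = 9.
The new curves are qd = 63 - 6P (demand) and qs = 2P - 6 (supply).
Equate the new curves: 63 - 6P = 2P - 6, giving 69 = 8P, P = 8.625, q = 11.25.
ΔP = 8.625 − 9 = -0.375.

-0.375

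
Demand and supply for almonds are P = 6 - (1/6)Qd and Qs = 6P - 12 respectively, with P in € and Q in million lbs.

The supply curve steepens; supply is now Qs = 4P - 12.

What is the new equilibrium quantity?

7.2

Solve the original market: 36 - 6P = 6P - 12, hence P = 4 and Q = 12.
With the change applied: demand Qd = 36 - 6P, supply Qs = 4P - 12.
Setting them equal: 36 - 6P = 4P - 12 → 48 = 10P, so P = 4.8 and Q = 7.2.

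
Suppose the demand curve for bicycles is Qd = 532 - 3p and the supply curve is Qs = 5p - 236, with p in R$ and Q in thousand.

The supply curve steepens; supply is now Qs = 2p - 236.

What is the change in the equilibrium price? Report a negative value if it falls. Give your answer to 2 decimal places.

Original equilibrium: 532 - 3p = 5p - 236 gives 768 = 8p, so p = 96 and Q = 244.
The new curves are Qd = 532 - 3p (demand) and Qs = 2p - 236 (supply).
Setting them equal: 532 - 3p = 2p - 236 → 768 = 5p, so p = 153.6 and Q = 71.2.
Δp = 153.6 − 96 = +57.60.

+57.60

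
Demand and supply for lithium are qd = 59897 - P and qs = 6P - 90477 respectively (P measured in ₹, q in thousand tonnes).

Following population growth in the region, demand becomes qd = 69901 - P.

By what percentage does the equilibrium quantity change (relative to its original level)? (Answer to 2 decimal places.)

Solve the original market: 59897 - P = 6P - 90477, hence P = 21482 and q = 38415.
After the shift, demand is qd = 69901 - P and supply is qs = 6P - 90477.
New equilibrium: 69901 - P = 6P - 90477 ⇒ 160378 = 7P ⇒ P = 160378/7 ≈ 22911.1429, q = 328929/7 ≈ 46989.8571.
%Δq = (46989.8571 − 38415) / 38415 × 100 = +22.32%.

+22.32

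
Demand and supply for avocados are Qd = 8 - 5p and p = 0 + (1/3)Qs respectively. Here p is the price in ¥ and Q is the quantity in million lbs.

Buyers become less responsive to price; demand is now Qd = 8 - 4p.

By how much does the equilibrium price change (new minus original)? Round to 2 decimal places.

+0.14

Before the shock: 8 - 5p = 3p ⇒ 8 = 8p ⇒ p = 1, Q = 3.
The new curves are Qd = 8 - 4p (demand) and Qs = 3p (supply).
New equilibrium: 8 - 4p = 3p ⇒ 8 = 7p ⇒ p = 8/7 ≈ 1.1429, Q = 24/7 ≈ 3.4286.
Δp = 1.1429 − 1 = +0.14.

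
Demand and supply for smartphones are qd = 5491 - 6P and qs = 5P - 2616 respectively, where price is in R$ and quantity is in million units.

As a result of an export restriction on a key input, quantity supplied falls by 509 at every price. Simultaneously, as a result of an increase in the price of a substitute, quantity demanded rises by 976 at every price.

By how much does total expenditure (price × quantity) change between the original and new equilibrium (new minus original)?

+289067

Solve the original market: 5491 - 6P = 5P - 2616, hence P = 737 and q = 1069.
After the shift, demand is qd = 6467 - 6P and supply is qs = 5P - 3125.
Clearing the new market: 6467 - 6P = 5P - 3125, so P = 872 and q = 1235.
Expenditure moves from 737×1069 = 787853 to 872×1235 = 1076920; change = +289067.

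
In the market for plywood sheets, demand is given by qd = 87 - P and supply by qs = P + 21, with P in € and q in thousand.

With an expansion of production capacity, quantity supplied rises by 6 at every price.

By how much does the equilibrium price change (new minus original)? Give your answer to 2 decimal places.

Original equilibrium: 87 - P = P + 21 gives 66 = 2P, so P = 33 and q = 54.
After the shift, demand is qd = 87 - P and supply is qs = P + 27.
Setting them equal: 87 - P = P + 27 → 60 = 2P, so P = 30 and q = 57.
ΔP = 30 − 33 = -3.00.

-3.00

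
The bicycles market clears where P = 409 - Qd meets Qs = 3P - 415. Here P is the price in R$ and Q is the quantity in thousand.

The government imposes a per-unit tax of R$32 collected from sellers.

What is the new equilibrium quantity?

Before the shock: 409 - P = 3P - 415 ⇒ 824 = 4P ⇒ P = 206, Q = 203.
Since sellers keep the price net of the tax, the effective supply curve becomes Qs = 3P - 511.
Clearing the new market: 409 - P = 3P - 511, so P = 230 and Q = 179.

179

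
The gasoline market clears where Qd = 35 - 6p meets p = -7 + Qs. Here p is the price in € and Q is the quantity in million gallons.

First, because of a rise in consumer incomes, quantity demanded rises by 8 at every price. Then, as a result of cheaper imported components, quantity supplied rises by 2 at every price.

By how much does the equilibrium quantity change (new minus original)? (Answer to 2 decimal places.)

Original equilibrium: 35 - 6p = p + 7 gives 28 = 7p, so p = 4 and Q = 11.
The shock moves the curves to Qd = 43 - 6p and Qs = p + 9.
Equate the new curves: 43 - 6p = p + 9, giving 34 = 7p, p = 34/7 ≈ 4.8571, Q = 97/7 ≈ 13.8571.
ΔQ = 13.8571 − 11 = +2.86.

+2.86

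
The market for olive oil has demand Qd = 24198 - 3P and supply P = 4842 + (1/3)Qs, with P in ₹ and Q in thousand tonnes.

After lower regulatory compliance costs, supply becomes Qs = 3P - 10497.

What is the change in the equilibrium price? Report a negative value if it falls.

Initially, 24198 - 3P = 3P - 14526, so 38724 = 6P and P = 6454, Q = 4836.
After the shift, demand is Qd = 24198 - 3P and supply is Qs = 3P - 10497.
Setting them equal: 24198 - 3P = 3P - 10497 → 34695 = 6P, so P = 5782.5 and Q = 6850.5.
ΔP = 5782.5 − 6454 = -671.5.

-671.5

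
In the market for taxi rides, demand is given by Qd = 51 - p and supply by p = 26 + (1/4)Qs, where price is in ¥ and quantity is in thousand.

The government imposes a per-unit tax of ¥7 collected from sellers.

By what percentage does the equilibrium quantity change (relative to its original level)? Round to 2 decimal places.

Initially, 51 - p = 4p - 104, so 155 = 5p and p = 31, Q = 20.
Since sellers keep the price net of the tax, the effective supply curve becomes Qs = 4p - 132.
New equilibrium: 51 - p = 4p - 132 ⇒ 183 = 5p ⇒ p = 36.6, Q = 14.4.
%ΔQ = (14.4 − 20) / 20 × 100 = -28.00%.

-28.00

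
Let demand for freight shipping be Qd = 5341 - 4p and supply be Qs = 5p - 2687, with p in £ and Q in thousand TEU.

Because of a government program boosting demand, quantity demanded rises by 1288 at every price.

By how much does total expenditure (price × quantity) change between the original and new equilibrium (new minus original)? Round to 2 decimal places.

+994415.51

Solve the original market: 5341 - 4p = 5p - 2687, hence p = 892 and Q = 1773.
The shock moves the curves to Qd = 6629 - 4p and Qs = 5p - 2687.
Clearing the new market: 6629 - 4p = 5p - 2687, so p = 9316/9 ≈ 1035.1111 and Q = 22397/9 ≈ 2488.5556.
Expenditure moves from 892×1773 = 1581516 to 1035.1111×2488.5556 = 2575931.5062; change = +994415.51.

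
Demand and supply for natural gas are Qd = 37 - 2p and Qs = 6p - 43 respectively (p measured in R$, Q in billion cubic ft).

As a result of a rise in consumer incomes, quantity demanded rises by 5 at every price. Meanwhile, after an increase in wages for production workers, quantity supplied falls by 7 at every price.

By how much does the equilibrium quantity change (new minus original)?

+2

Solve the original market: 37 - 2p = 6p - 43, hence p = 10 and Q = 17.
The new curves are Qd = 42 - 2p (demand) and Qs = 6p - 50 (supply).
Setting them equal: 42 - 2p = 6p - 50 → 92 = 8p, so p = 11.5 and Q = 19.
ΔQ = 19 − 17 = +2.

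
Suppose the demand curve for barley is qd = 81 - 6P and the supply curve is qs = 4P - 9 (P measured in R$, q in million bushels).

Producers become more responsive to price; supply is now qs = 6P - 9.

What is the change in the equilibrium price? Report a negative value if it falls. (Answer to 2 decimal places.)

-1.50

Solve the original market: 81 - 6P = 4P - 9, hence P = 9 and q = 27.
After the shift, demand is qd = 81 - 6P and supply is qs = 6P - 9.
New equilibrium: 81 - 6P = 6P - 9 ⇒ 90 = 12P ⇒ P = 7.5, q = 36.
ΔP = 7.5 − 9 = -1.50.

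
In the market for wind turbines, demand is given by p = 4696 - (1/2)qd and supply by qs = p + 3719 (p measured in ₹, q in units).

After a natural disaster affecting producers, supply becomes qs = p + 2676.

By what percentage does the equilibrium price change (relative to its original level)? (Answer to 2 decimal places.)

+18.39

Original equilibrium: 9392 - 2p = p + 3719 gives 5673 = 3p, so p = 1891 and q = 5610.
With the change applied: demand qd = 9392 - 2p, supply qs = p + 2676.
Equate the new curves: 9392 - 2p = p + 2676, giving 6716 = 3p, p = 6716/3 ≈ 2238.6667, q = 14744/3 ≈ 4914.6667.
%Δp = (2238.6667 − 1891) / 1891 × 100 = +18.39%.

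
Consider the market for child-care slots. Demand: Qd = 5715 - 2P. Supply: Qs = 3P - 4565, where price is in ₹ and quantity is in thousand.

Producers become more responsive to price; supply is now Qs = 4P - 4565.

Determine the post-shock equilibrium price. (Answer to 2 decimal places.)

1713.33

Solve the original market: 5715 - 2P = 3P - 4565, hence P = 2056 and Q = 1603.
With the change applied: demand Qd = 5715 - 2P, supply Qs = 4P - 4565.
New equilibrium: 5715 - 2P = 4P - 4565 ⇒ 10280 = 6P ⇒ P = 5140/3 ≈ 1713.3333, Q = 6865/3 ≈ 2288.3333.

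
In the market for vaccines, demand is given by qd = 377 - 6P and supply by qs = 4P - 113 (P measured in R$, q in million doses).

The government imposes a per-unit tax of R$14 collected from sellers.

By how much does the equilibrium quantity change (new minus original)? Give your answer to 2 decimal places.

-33.60

Original equilibrium: 377 - 6P = 4P - 113 gives 490 = 10P, so P = 49 and q = 83.
Since sellers keep the price net of the tax, the effective supply curve becomes qs = 4P - 169.
Clearing the new market: 377 - 6P = 4P - 169, so P = 54.6 and q = 49.4.
Δq = 49.4 − 83 = -33.60.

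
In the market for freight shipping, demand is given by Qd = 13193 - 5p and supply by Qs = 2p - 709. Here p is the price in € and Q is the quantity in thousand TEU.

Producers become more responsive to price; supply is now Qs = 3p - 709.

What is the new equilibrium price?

Initially, 13193 - 5p = 2p - 709, so 13902 = 7p and p = 1986, Q = 3263.
The new curves are Qd = 13193 - 5p (demand) and Qs = 3p - 709 (supply).
Clearing the new market: 13193 - 5p = 3p - 709, so p = 1737.75 and Q = 4504.25.

1737.75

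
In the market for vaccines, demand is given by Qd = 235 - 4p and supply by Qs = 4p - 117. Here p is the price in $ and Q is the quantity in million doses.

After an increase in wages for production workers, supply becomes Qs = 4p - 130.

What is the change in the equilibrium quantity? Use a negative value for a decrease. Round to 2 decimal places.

-6.50

Solve the original market: 235 - 4p = 4p - 117, hence p = 44 and Q = 59.
After the shift, demand is Qd = 235 - 4p and supply is Qs = 4p - 130.
Setting them equal: 235 - 4p = 4p - 130 → 365 = 8p, so p = 45.625 and Q = 52.5.
ΔQ = 52.5 − 59 = -6.50.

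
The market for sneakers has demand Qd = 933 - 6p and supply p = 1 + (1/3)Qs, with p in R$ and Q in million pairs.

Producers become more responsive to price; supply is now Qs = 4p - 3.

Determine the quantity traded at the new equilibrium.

371.4

Initially, 933 - 6p = 3p - 3, so 936 = 9p and p = 104, Q = 309.
With the change applied: demand Qd = 933 - 6p, supply Qs = 4p - 3.
New equilibrium: 933 - 6p = 4p - 3 ⇒ 936 = 10p ⇒ p = 93.6, Q = 371.4.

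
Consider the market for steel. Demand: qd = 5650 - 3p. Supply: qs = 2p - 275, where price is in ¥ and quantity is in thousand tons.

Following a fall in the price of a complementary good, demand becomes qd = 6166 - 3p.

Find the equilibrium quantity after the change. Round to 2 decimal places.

2301.40

Before the shock: 5650 - 3p = 2p - 275 ⇒ 5925 = 5p ⇒ p = 1185, q = 2095.
After the shift, demand is qd = 6166 - 3p and supply is qs = 2p - 275.
Setting them equal: 6166 - 3p = 2p - 275 → 6441 = 5p, so p = 1288.2 and q = 2301.4.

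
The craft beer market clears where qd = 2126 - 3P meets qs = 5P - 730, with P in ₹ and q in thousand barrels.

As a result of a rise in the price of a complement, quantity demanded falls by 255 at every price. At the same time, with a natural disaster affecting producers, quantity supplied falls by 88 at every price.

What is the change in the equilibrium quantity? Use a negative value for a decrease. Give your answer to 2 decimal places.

-192.38

Before the shock: 2126 - 3P = 5P - 730 ⇒ 2856 = 8P ⇒ P = 357, q = 1055.
After the shift, demand is qd = 1871 - 3P and supply is qs = 5P - 818.
Equate the new curves: 1871 - 3P = 5P - 818, giving 2689 = 8P, P = 336.125, q = 862.625.
Δq = 862.625 − 1055 = -192.38.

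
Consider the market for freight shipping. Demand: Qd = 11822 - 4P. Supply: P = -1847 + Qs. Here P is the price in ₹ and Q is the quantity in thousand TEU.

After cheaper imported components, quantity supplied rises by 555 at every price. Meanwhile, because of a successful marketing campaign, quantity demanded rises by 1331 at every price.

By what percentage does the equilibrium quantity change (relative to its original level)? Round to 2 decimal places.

Initially, 11822 - 4P = P + 1847, so 9975 = 5P and P = 1995, Q = 3842.
The new curves are Qd = 13153 - 4P (demand) and Qs = P + 2402 (supply).
Equate the new curves: 13153 - 4P = P + 2402, giving 10751 = 5P, P = 2150.2, Q = 4552.2.
%ΔQ = (4552.2 − 3842) / 3842 × 100 = +18.49%.

+18.49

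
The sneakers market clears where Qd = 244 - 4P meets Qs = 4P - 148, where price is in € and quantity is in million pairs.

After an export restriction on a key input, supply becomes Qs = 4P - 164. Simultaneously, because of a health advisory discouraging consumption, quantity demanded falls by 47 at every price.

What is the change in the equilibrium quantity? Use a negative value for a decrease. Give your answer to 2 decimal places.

-31.50

Before the shock: 244 - 4P = 4P - 148 ⇒ 392 = 8P ⇒ P = 49, Q = 48.
The new curves are Qd = 197 - 4P (demand) and Qs = 4P - 164 (supply).
New equilibrium: 197 - 4P = 4P - 164 ⇒ 361 = 8P ⇒ P = 45.125, Q = 16.5.
ΔQ = 16.5 − 48 = -31.50.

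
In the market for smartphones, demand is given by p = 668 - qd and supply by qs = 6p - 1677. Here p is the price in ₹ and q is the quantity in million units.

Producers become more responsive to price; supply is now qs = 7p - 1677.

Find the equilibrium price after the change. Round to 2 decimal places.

Initially, 668 - p = 6p - 1677, so 2345 = 7p and p = 335, q = 333.
The new curves are qd = 668 - p (demand) and qs = 7p - 1677 (supply).
New equilibrium: 668 - p = 7p - 1677 ⇒ 2345 = 8p ⇒ p = 293.125, q = 374.875.

293.13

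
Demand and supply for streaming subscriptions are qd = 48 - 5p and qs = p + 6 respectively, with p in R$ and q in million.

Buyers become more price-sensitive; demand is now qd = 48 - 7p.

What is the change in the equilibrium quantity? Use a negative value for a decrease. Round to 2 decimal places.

Initially, 48 - 5p = p + 6, so 42 = 6p and p = 7, q = 13.
After the shift, demand is qd = 48 - 7p and supply is qs = p + 6.
Setting them equal: 48 - 7p = p + 6 → 42 = 8p, so p = 5.25 and q = 11.25.
Δq = 11.25 − 13 = -1.75.

-1.75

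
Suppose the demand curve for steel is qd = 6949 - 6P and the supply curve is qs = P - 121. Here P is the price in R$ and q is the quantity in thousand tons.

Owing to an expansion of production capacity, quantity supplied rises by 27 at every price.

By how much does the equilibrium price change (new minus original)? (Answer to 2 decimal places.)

-3.86

Original equilibrium: 6949 - 6P = P - 121 gives 7070 = 7P, so P = 1010 and q = 889.
With the change applied: demand qd = 6949 - 6P, supply qs = P - 94.
New equilibrium: 6949 - 6P = P - 94 ⇒ 7043 = 7P ⇒ P = 7043/7 ≈ 1006.1429, q = 6385/7 ≈ 912.1429.
ΔP = 1006.1429 − 1010 = -3.86.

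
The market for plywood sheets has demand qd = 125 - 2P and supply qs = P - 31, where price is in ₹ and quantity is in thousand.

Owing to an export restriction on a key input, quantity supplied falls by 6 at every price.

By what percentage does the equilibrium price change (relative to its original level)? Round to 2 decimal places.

+3.85

Initially, 125 - 2P = P - 31, so 156 = 3P and P = 52, q = 21.
With the change applied: demand qd = 125 - 2P, supply qs = P - 37.
Clearing the new market: 125 - 2P = P - 37, so P = 54 and q = 17.
%ΔP = (54 − 52) / 52 × 100 = +3.85%.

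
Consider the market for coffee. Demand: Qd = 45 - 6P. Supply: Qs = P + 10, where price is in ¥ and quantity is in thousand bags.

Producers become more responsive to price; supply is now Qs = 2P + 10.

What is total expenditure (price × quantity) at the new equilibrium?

82.03125

Before the shock: 45 - 6P = P + 10 ⇒ 35 = 7P ⇒ P = 5, Q = 15.
The shock moves the curves to Qd = 45 - 6P and Qs = 2P + 10.
New equilibrium: 45 - 6P = 2P + 10 ⇒ 35 = 8P ⇒ P = 4.375, Q = 18.75.
New expenditure = 4.375 × 18.75 = 82.03125.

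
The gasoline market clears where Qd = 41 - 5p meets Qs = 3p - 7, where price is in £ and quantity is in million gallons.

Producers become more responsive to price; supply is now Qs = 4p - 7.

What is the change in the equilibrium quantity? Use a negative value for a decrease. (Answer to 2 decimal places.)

Before the shock: 41 - 5p = 3p - 7 ⇒ 48 = 8p ⇒ p = 6, Q = 11.
The new curves are Qd = 41 - 5p (demand) and Qs = 4p - 7 (supply).
Setting them equal: 41 - 5p = 4p - 7 → 48 = 9p, so p = 16/3 ≈ 5.3333 and Q = 43/3 ≈ 14.3333.
ΔQ = 14.3333 − 11 = +3.33.

+3.33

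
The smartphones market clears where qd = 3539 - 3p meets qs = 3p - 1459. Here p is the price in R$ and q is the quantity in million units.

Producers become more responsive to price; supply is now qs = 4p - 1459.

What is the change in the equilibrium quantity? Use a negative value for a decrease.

+357

Initially, 3539 - 3p = 3p - 1459, so 4998 = 6p and p = 833, q = 1040.
The new curves are qd = 3539 - 3p (demand) and qs = 4p - 1459 (supply).
New equilibrium: 3539 - 3p = 4p - 1459 ⇒ 4998 = 7p ⇒ p = 714, q = 1397.
Δq = 1397 − 1040 = +357.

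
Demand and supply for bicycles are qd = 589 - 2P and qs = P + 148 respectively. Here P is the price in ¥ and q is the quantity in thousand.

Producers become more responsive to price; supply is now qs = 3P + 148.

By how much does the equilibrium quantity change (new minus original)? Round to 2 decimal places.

Original equilibrium: 589 - 2P = P + 148 gives 441 = 3P, so P = 147 and q = 295.
The new curves are qd = 589 - 2P (demand) and qs = 3P + 148 (supply).
Clearing the new market: 589 - 2P = 3P + 148, so P = 88.2 and q = 412.6.
Δq = 412.6 − 295 = +117.60.

+117.60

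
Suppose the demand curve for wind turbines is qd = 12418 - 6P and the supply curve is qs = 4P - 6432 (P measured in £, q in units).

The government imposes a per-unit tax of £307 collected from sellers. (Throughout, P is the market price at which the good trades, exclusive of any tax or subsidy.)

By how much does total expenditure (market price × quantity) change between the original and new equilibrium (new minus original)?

-1343284.64

Before the shock: 12418 - 6P = 4P - 6432 ⇒ 18850 = 10P ⇒ P = 1885, q = 1108.
Since sellers keep the price net of the tax, the effective supply curve becomes qs = 4P - 7660.
Setting them equal: 12418 - 6P = 4P - 7660 → 20078 = 10P, so P = 2007.8 and q = 371.2.
Expenditure moves from 1885×1108 = 2088580 to 2007.8×371.2 = 745295.36; change = -1343284.64.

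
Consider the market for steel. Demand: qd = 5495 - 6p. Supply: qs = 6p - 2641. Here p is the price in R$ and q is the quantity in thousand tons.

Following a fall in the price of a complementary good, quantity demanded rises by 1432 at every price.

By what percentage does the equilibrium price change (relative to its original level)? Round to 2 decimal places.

Original equilibrium: 5495 - 6p = 6p - 2641 gives 8136 = 12p, so p = 678 and q = 1427.
The new curves are qd = 6927 - 6p (demand) and qs = 6p - 2641 (supply).
New equilibrium: 6927 - 6p = 6p - 2641 ⇒ 9568 = 12p ⇒ p = 2392/3 ≈ 797.3333, q = 2143.
%Δp = (797.3333 − 678) / 678 × 100 = +17.60%.

+17.60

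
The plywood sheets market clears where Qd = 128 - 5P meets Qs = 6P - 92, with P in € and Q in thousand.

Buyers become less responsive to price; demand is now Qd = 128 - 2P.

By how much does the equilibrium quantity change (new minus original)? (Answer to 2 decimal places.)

Original equilibrium: 128 - 5P = 6P - 92 gives 220 = 11P, so P = 20 and Q = 28.
With the change applied: demand Qd = 128 - 2P, supply Qs = 6P - 92.
Clearing the new market: 128 - 2P = 6P - 92, so P = 27.5 and Q = 73.
ΔQ = 73 − 28 = +45.00.

+45.00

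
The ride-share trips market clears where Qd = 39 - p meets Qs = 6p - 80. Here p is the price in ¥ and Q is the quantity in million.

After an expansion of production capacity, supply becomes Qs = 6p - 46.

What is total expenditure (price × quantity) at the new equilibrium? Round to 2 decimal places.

326.12

Before the shock: 39 - p = 6p - 80 ⇒ 119 = 7p ⇒ p = 17, Q = 22.
The new curves are Qd = 39 - p (demand) and Qs = 6p - 46 (supply).
New equilibrium: 39 - p = 6p - 46 ⇒ 85 = 7p ⇒ p = 85/7 ≈ 12.1429, Q = 188/7 ≈ 26.8571.
New expenditure = 12.1429 × 26.8571 = 326.12.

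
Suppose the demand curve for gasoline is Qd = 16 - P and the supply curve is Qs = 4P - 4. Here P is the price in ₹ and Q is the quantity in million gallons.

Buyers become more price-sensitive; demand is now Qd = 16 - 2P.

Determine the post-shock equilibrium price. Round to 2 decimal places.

3.33

Before the shock: 16 - P = 4P - 4 ⇒ 20 = 5P ⇒ P = 4, Q = 12.
The shock moves the curves to Qd = 16 - 2P and Qs = 4P - 4.
Equate the new curves: 16 - 2P = 4P - 4, giving 20 = 6P, P = 10/3 ≈ 3.3333, Q = 28/3 ≈ 9.3333.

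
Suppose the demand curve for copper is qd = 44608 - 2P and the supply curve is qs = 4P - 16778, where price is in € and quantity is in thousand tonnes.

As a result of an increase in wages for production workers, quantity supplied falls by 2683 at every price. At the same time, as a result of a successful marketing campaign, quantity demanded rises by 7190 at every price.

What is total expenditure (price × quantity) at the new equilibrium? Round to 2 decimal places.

333076442.50

Initially, 44608 - 2P = 4P - 16778, so 61386 = 6P and P = 10231, q = 24146.
The shock moves the curves to qd = 51798 - 2P and qs = 4P - 19461.
Setting them equal: 51798 - 2P = 4P - 19461 → 71259 = 6P, so P = 11876.5 and q = 28045.
New expenditure = 11876.5 × 28045 = 333076442.50.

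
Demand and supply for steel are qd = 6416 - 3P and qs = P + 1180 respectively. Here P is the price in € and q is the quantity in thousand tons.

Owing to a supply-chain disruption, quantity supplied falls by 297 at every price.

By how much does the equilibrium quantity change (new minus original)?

Original equilibrium: 6416 - 3P = P + 1180 gives 5236 = 4P, so P = 1309 and q = 2489.
The new curves are qd = 6416 - 3P (demand) and qs = P + 883 (supply).
New equilibrium: 6416 - 3P = P + 883 ⇒ 5533 = 4P ⇒ P = 1383.25, q = 2266.25.
Δq = 2266.25 − 2489 = -222.75.

-222.75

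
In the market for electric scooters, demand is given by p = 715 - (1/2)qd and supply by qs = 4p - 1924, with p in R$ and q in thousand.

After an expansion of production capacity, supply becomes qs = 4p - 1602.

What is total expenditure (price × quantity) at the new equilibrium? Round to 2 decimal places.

211903.11

Original equilibrium: 1430 - 2p = 4p - 1924 gives 3354 = 6p, so p = 559 and q = 312.
With the change applied: demand qd = 1430 - 2p, supply qs = 4p - 1602.
Equate the new curves: 1430 - 2p = 4p - 1602, giving 3032 = 6p, p = 1516/3 ≈ 505.3333, q = 1258/3 ≈ 419.3333.
New expenditure = 505.3333 × 419.3333 = 211903.11.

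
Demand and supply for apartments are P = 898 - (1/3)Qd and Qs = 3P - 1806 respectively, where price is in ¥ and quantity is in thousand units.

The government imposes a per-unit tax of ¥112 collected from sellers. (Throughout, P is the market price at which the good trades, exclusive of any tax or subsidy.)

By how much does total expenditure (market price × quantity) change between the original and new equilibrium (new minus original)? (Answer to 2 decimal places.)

Solve the original market: 2694 - 3P = 3P - 1806, hence P = 750 and Q = 444.
Since sellers keep the price net of the tax, the effective supply curve becomes Qs = 3P - 2142.
New equilibrium: 2694 - 3P = 3P - 2142 ⇒ 4836 = 6P ⇒ P = 806, Q = 276.
Expenditure moves from 750×444 = 333000 to 806×276 = 222456; change = -110544.00.

-110544.00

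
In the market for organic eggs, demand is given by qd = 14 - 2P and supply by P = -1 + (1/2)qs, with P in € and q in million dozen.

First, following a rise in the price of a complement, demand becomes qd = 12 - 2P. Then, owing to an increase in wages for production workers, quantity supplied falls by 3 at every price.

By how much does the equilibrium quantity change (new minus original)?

Solve the original market: 14 - 2P = 2P + 2, hence P = 3 and q = 8.
The new curves are qd = 12 - 2P (demand) and qs = 2P - 1 (supply).
New equilibrium: 12 - 2P = 2P - 1 ⇒ 13 = 4P ⇒ P = 3.25, q = 5.5.
Δq = 5.5 − 8 = -2.5.

-2.5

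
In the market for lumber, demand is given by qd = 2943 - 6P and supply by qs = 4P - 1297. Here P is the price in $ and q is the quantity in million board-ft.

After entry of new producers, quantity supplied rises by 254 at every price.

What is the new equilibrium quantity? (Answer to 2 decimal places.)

Original equilibrium: 2943 - 6P = 4P - 1297 gives 4240 = 10P, so P = 424 and q = 399.
After the shift, demand is qd = 2943 - 6P and supply is qs = 4P - 1043.
Setting them equal: 2943 - 6P = 4P - 1043 → 3986 = 10P, so P = 398.6 and q = 551.4.

551.40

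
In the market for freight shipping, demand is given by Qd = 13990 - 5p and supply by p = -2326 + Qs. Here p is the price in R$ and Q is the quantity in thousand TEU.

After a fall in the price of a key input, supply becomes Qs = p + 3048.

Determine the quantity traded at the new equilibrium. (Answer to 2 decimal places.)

Solve the original market: 13990 - 5p = p + 2326, hence p = 1944 and Q = 4270.
The shock moves the curves to Qd = 13990 - 5p and Qs = p + 3048.
Clearing the new market: 13990 - 5p = p + 3048, so p = 5471/3 ≈ 1823.6667 and Q = 14615/3 ≈ 4871.6667.

4871.67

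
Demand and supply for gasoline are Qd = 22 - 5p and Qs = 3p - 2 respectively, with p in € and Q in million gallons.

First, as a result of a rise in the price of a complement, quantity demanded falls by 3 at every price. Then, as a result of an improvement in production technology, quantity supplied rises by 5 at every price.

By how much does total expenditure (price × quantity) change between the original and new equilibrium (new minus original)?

-3

Initially, 22 - 5p = 3p - 2, so 24 = 8p and p = 3, Q = 7.
After the shift, demand is Qd = 19 - 5p and supply is Qs = 3p + 3.
Setting them equal: 19 - 5p = 3p + 3 → 16 = 8p, so p = 2 and Q = 9.
Expenditure moves from 3×7 = 21 to 2×9 = 18; change = -3.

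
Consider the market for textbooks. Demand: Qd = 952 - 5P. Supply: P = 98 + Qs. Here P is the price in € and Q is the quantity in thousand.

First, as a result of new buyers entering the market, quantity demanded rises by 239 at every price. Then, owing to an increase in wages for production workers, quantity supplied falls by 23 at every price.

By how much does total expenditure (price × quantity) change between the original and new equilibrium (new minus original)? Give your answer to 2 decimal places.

Solve the original market: 952 - 5P = P - 98, hence P = 175 and Q = 77.
After the shift, demand is Qd = 1191 - 5P and supply is Qs = P - 121.
Equate the new curves: 1191 - 5P = P - 121, giving 1312 = 6P, P = 656/3 ≈ 218.6667, Q = 293/3 ≈ 97.6667.
Expenditure moves from 175×77 = 13475 to 218.6667×97.6667 = 21356.4444; change = +7881.44.

+7881.44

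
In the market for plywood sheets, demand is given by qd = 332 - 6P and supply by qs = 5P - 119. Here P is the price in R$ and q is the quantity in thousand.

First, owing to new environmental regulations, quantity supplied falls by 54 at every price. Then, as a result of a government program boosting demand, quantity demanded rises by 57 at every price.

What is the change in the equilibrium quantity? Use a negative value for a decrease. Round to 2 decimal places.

Initially, 332 - 6P = 5P - 119, so 451 = 11P and P = 41, q = 86.
After the shift, demand is qd = 389 - 6P and supply is qs = 5P - 173.
Equate the new curves: 389 - 6P = 5P - 173, giving 562 = 11P, P = 562/11 ≈ 51.0909, q = 907/11 ≈ 82.4545.
Δq = 82.4545 − 86 = -3.55.

-3.55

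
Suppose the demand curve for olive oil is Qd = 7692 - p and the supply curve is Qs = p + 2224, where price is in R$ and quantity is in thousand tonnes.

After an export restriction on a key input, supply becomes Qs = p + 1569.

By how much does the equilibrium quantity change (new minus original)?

-327.5

Original equilibrium: 7692 - p = p + 2224 gives 5468 = 2p, so p = 2734 and Q = 4958.
The shock moves the curves to Qd = 7692 - p and Qs = p + 1569.
Equate the new curves: 7692 - p = p + 1569, giving 6123 = 2p, p = 3061.5, Q = 4630.5.
ΔQ = 4630.5 − 4958 = -327.5.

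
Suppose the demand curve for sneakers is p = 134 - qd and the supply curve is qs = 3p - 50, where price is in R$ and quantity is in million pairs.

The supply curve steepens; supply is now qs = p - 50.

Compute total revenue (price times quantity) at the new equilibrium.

Original equilibrium: 134 - p = 3p - 50 gives 184 = 4p, so p = 46 and q = 88.
The new curves are qd = 134 - p (demand) and qs = p - 50 (supply).
Setting them equal: 134 - p = p - 50 → 184 = 2p, so p = 92 and q = 42.
New expenditure = 92 × 42 = 3864.

3864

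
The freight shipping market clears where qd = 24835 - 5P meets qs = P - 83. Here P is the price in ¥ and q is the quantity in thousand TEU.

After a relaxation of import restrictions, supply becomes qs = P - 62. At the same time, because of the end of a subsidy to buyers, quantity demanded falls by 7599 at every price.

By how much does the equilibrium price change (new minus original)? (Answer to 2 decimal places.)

-1270.00

Before the shock: 24835 - 5P = P - 83 ⇒ 24918 = 6P ⇒ P = 4153, q = 4070.
After the shift, demand is qd = 17236 - 5P and supply is qs = P - 62.
New equilibrium: 17236 - 5P = P - 62 ⇒ 17298 = 6P ⇒ P = 2883, q = 2821.
ΔP = 2883 − 4153 = -1270.00.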